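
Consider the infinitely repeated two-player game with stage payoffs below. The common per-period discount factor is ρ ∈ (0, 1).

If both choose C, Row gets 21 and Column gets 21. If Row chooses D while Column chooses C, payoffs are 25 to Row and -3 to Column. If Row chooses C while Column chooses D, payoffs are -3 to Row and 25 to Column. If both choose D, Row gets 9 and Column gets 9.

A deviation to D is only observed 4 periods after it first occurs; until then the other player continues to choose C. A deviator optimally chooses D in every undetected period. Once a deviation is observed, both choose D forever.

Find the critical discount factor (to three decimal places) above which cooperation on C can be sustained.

Deviating for the 4 undetected periods gains 25−21 = 4 per period over cooperation, then loses 21−9 = 12 per period forever once punishment starts.
Gain: 4(1 + ρ + … + ρ^3); loss: 12·ρ^4/(1−ρ).
No profitable deviation ⇔ 4(1−ρ^4) ≤ 12·ρ^4, i.e. ρ^4 ≥ 4/(4+12) = 1/4.
Hence ρ ≥ (1/4)^(1/4) ≈ 0.707.

0.707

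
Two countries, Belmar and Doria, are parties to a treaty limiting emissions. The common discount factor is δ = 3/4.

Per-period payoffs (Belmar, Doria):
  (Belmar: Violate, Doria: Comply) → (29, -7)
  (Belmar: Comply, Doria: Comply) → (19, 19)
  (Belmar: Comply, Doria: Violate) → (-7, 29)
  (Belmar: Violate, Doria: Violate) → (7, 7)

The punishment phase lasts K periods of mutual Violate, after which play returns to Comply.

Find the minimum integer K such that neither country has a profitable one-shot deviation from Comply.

2

IC: δ(1−δ^K)/(1−δ) ≥ (29−19)/(19−7) = 5/6.
With δ = 3/4: need 1 − δ^K ≥ 5/6·(1−3/4)/(3/4), i.e. δ^K ≤ 0.7222.
Since (3/4)^1 = 0.7500 and (3/4)^2 = 0.5625, the smallest such K is 2.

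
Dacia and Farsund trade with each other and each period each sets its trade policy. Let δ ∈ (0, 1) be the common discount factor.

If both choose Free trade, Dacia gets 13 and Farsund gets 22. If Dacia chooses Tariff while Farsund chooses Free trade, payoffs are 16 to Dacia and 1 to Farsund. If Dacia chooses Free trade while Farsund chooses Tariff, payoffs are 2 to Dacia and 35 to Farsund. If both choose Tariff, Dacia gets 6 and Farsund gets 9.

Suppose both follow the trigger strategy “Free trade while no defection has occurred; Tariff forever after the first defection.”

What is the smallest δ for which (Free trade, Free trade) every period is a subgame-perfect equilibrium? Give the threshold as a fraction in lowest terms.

1/2

Dacia's threshold: (16−13)/(16−6) = 3/10.
Farsund's threshold: (35−22)/(35−9) = 1/2.
3/10 < 1/2, so Farsund binds and δ* = 1/2.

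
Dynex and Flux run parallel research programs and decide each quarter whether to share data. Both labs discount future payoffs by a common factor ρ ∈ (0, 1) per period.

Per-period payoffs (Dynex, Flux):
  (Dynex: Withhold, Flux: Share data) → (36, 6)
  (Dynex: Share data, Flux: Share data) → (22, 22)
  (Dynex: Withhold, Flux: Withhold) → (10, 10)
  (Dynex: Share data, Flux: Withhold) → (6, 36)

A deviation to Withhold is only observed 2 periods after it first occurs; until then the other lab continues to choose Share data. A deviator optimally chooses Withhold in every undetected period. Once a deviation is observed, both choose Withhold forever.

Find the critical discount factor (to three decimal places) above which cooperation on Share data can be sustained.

The best deviation is to choose Withhold for all 2 undetected periods, earning 36 each, then 10 forever once detected.
Deviation value: 36(1−ρ^2)/(1−ρ) + 10ρ^2/(1−ρ); cooperation value: 22/(1−ρ).
IC: 22 ≥ 36(1−ρ^2) + 10ρ^2 = 36 − 26ρ^2.
So ρ^2 ≥ 14/26 = 7/13, giving ρ ≥ (7/13)^(1/2) ≈ 0.734.

0.734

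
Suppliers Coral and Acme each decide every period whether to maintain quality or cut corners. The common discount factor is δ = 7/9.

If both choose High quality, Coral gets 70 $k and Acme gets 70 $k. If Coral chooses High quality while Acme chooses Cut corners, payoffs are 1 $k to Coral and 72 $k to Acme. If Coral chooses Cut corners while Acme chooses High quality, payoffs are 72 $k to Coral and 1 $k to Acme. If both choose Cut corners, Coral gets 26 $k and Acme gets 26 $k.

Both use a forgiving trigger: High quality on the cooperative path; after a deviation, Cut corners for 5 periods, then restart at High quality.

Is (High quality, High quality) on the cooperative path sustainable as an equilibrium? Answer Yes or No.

Yes

IC: δ+…+δ^5 ≥ (72−70)/(70−26) = 1/22.
At δ = 7/9: partial sum = 2.5038 ≥ 0.0455. Cooperation sustainable.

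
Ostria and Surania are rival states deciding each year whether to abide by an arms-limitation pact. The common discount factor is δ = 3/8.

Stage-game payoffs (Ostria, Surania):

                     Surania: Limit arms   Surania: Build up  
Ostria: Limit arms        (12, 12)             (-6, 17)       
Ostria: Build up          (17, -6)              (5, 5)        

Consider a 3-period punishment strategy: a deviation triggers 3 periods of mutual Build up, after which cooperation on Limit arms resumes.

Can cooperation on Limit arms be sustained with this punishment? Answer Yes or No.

No

IC: δ+…+δ^3 ≥ (17−12)/(12−5) = 5/7.
At δ = 3/8: partial sum = 0.5684 < 0.7143. Cooperation not sustainable.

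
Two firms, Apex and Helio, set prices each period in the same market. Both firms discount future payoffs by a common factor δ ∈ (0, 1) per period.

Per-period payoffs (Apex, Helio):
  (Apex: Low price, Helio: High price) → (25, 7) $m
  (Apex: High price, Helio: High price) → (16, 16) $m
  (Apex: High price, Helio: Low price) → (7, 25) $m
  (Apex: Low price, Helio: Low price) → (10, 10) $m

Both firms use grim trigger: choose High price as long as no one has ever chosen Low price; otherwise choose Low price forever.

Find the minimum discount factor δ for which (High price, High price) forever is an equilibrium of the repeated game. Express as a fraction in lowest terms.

3/5

One-period gain from deviating is 25 − 16 = 9. The loss is 16 − 10 = 6 in every subsequent period, with present value 6·δ/(1−δ).
Deviation is unprofitable when 6·δ/(1−δ) ≥ 9, i.e. δ/(1−δ) ≥ 3/2.
Equivalently δ ≥ 9/(9+6) = 3/5.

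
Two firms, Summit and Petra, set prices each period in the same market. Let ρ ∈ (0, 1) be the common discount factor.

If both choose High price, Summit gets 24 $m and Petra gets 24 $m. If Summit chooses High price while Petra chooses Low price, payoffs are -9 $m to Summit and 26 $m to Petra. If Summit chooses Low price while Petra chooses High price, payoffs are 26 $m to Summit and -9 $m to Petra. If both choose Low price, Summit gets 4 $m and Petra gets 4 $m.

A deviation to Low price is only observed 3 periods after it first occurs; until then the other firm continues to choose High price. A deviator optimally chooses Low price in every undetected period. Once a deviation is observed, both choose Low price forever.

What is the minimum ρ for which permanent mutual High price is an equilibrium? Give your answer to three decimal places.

0.450

A deviator earns 26 for 3 periods, then 4 forever; cooperating earns 24 forever. Multiplying the IC by (1−ρ):
24 ≥ 26(1−ρ^3) + 4ρ^3, so 22·ρ^3 ≥ 2 and ρ^3 ≥ 1/11.
ρ ≥ (1/11)^(1/3) ≈ 0.450.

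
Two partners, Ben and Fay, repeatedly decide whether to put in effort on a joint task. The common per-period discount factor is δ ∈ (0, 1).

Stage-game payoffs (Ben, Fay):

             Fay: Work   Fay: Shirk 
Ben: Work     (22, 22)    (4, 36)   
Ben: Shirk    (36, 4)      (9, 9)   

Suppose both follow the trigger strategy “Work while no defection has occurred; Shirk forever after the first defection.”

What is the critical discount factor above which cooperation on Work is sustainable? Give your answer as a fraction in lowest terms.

Cooperation forever yields 22 each period: 22/(1−δ).
Deviating yields 36 once, then 9 forever: 36 + 9δ/(1−δ).
No profitable deviation requires 22/(1−δ) ≥ 36 + 9δ/(1−δ).
Multiplying by (1−δ): 22 ≥ 36(1−δ) + 9δ = 36 − 27δ.
So 27δ ≥ 14, i.e. δ ≥ 14/27.

14/27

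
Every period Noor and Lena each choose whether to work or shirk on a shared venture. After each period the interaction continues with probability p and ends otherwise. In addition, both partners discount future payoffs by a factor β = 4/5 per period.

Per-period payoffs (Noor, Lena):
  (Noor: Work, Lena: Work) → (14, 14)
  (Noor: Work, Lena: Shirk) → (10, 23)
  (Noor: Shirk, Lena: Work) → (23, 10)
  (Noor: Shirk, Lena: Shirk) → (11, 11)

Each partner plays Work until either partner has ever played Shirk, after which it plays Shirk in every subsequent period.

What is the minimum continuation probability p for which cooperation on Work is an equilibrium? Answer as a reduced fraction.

With continuation probability p and discount β, the effective per-period discount factor is βp.
Grim-trigger IC: βp ≥ (23−14)/(23−11) = 3/4.
So p ≥ (3/4)/(4/5) = 15/16.

15/16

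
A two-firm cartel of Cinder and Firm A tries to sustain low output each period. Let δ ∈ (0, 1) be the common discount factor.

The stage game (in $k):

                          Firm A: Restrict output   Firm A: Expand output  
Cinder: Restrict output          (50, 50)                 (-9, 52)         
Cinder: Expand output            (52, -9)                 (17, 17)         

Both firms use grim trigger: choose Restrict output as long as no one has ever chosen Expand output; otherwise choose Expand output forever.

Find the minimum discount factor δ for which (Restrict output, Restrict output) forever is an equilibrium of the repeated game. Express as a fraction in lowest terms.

Under grim trigger the critical discount factor is (T−C)/(T−P) with T = 52, C = 50, P = 17.
δ* = (52−50)/(52−17) = 2/35.

2/35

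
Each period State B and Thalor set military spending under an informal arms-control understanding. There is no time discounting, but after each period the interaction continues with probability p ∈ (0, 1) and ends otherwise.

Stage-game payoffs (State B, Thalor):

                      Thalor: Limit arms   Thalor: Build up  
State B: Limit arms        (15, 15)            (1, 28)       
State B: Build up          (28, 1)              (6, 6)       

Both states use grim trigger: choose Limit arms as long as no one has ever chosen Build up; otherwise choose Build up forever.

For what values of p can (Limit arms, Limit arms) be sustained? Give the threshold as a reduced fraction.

13/22

Expected cooperation value is 15 + p·15 + p²·15 + … = 15/(1−p); deviation gives 28 + p·6/(1−p).
15 ≥ 28(1−p) + 6p ⇒ 22p ≥ 13 ⇒ p ≥ 13/22.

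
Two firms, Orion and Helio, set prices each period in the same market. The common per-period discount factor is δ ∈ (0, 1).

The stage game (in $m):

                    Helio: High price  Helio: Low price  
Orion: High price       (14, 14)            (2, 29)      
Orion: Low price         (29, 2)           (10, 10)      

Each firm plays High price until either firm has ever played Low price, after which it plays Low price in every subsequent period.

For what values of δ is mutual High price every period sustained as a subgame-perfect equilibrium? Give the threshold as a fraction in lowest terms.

14/(1−δ) ≥ 29 + 10δ/(1−δ)
14 ≥ 29 − 19δ
δ ≥ 15/19.

15/19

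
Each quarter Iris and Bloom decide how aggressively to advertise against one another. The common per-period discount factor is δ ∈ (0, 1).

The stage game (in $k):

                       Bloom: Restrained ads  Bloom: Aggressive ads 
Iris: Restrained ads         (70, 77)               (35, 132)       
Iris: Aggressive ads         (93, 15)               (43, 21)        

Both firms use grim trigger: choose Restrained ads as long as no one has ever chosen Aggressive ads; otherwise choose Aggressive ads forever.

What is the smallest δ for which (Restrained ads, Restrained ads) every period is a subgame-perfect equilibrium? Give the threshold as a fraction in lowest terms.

55/111

Iris: cooperation gives 70 each period; deviation gives 93 once then 43 forever.
  70/(1−δ) ≥ 93 + 43δ/(1−δ) ⇒ δ ≥ 23/50.
Bloom: cooperation gives 77 each period; deviation gives 132 once then 21 forever.
  δ ≥ 55/111.
Both must hold, so the binding constraint is Bloom's: δ ≥ 55/111.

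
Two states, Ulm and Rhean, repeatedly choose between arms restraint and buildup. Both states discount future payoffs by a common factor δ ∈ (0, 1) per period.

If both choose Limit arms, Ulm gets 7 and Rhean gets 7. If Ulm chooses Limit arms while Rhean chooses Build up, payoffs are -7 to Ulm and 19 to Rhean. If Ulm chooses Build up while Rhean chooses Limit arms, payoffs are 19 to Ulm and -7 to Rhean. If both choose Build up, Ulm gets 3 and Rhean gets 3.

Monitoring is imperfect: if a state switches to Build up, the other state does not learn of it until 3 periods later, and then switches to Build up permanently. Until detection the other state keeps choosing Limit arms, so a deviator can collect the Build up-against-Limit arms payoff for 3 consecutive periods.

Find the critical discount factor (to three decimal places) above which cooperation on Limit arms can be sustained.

0.909

The best deviation is to choose Build up for all 3 undetected periods, earning 19 each, then 3 forever once detected.
Deviation value: 19(1−δ^3)/(1−δ) + 3δ^3/(1−δ); cooperation value: 7/(1−δ).
IC: 7 ≥ 19(1−δ^3) + 3δ^3 = 19 − 16δ^3.
So δ^3 ≥ 12/16 = 3/4, giving δ ≥ (3/4)^(1/3) ≈ 0.909.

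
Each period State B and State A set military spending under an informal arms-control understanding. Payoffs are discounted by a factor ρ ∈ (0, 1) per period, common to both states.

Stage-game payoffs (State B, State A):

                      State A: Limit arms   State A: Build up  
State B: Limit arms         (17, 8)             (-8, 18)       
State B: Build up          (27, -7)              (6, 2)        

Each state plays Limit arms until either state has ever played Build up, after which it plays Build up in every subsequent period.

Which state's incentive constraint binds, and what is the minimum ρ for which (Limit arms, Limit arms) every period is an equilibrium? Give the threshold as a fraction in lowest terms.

State A; ρ ≥ 5/8

State B: cooperation gives 17 each period; deviation gives 27 once then 6 forever.
  17/(1−ρ) ≥ 27 + 6ρ/(1−ρ) ⇒ ρ ≥ 10/21.
State A: cooperation gives 8 each period; deviation gives 18 once then 2 forever.
  ρ ≥ 10/16 = 5/8.
Both must hold, so the binding constraint is State A's: ρ ≥ 5/8.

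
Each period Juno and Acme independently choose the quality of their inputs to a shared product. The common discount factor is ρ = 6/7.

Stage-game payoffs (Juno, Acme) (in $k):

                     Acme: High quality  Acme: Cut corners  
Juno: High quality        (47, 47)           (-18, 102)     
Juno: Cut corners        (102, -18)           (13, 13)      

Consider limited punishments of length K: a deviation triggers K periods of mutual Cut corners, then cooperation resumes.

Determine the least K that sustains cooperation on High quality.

Need Σ_{k=1}^{K} ρ^k ≥ (102−47)/(47−13) = 1.6176 at ρ = 6/7.
At K = 2 the sum is 1.5918 < 1.6176; at K = 3 it is 2.2216 ≥ 1.6176.
So the minimum punishment length is K = 3.

3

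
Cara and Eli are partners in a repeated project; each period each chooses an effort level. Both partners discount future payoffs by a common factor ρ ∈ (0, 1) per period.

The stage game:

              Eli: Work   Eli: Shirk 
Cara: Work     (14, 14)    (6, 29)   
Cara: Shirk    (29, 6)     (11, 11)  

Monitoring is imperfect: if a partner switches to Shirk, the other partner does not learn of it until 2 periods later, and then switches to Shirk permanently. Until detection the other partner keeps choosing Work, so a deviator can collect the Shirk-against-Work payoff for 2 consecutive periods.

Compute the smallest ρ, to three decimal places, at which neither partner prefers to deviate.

A deviator earns 29 for 2 periods, then 11 forever; cooperating earns 14 forever. Multiplying the IC by (1−ρ):
14 ≥ 29(1−ρ^2) + 11ρ^2, so 18·ρ^2 ≥ 15 and ρ^2 ≥ 5/6.
ρ ≥ (5/6)^(1/2) ≈ 0.913.

0.913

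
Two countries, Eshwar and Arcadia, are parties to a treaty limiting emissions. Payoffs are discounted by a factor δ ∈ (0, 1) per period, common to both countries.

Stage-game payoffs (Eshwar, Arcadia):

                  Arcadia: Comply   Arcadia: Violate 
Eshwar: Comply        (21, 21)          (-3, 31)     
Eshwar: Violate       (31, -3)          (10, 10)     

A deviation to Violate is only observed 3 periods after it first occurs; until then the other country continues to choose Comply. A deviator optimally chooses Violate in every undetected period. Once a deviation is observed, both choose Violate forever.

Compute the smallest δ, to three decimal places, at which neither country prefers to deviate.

A deviator earns 31 for 3 periods, then 10 forever; cooperating earns 21 forever. Multiplying the IC by (1−δ):
21 ≥ 31(1−δ^3) + 10δ^3, so 21·δ^3 ≥ 10 and δ^3 ≥ 10/21.
δ ≥ (10/21)^(1/3) ≈ 0.781.

0.781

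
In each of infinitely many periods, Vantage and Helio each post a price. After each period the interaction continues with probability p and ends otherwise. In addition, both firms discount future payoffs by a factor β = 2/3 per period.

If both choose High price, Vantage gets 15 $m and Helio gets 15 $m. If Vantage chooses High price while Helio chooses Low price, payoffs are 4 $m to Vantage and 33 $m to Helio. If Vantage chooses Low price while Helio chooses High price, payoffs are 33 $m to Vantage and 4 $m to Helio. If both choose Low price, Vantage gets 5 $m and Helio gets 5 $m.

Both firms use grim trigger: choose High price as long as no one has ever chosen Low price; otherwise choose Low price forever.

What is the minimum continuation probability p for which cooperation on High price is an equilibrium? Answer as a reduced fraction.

27/28

Expected continuation weight on next period's payoff is β·p = 2/3·p, which plays the role of the discount factor.
Cooperation requires 2/3·p ≥ (33−15)/(33−5) = 9/14, hence p ≥ 27/28.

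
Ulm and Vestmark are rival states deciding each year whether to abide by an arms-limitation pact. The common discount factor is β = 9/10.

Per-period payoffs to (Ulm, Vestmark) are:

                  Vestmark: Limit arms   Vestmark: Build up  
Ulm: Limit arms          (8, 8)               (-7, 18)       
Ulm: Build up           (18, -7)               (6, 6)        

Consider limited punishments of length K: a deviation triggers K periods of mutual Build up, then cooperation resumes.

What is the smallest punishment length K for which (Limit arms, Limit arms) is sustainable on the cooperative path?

8

No profitable deviation requires (8−6)(β+…+β^K) ≥ 18−8, i.e. β+…+β^K ≥ 5 ≈ 5.0000.
With β = 9/10, the partial sums are K=1: 0.9000, K=2: 1.7100, …, K=6: 4.2170, K=7: 4.6953, K=8: 5.1258.
K = 8 is the first length at which the sum reaches 5.0000.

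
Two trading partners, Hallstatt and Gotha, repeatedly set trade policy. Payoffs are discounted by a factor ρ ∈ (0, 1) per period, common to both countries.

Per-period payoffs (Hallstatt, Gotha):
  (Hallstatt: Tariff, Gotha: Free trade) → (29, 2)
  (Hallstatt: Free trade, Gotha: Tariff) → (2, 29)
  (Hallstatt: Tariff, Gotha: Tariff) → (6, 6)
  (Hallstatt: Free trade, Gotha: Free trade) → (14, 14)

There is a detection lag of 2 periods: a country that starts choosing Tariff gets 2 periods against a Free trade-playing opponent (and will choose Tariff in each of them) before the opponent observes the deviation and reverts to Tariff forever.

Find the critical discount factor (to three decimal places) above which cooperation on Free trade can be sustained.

A deviator earns 29 for 2 periods, then 6 forever; cooperating earns 14 forever. Multiplying the IC by (1−ρ):
14 ≥ 29(1−ρ^2) + 6ρ^2, so 23·ρ^2 ≥ 15 and ρ^2 ≥ 15/23.
ρ ≥ (15/23)^(1/2) ≈ 0.808.

0.808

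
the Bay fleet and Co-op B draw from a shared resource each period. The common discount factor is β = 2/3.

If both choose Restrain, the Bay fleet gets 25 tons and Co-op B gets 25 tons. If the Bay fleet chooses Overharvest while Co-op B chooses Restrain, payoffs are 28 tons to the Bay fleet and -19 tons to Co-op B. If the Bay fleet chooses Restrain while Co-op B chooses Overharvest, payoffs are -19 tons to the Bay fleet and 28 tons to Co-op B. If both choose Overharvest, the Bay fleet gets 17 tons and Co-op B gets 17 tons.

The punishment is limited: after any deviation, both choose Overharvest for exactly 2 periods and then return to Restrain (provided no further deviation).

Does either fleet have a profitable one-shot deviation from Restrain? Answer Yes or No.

A one-shot deviation gives 28 now, then 17 for 2 periods, then back to 25.
Gain from deviating: (28−25) today; loss: (25−17) in each of the next 2 periods.
No-deviation condition: (25−17)(β+…+β^2) ≥ 28−25, i.e. β+…+β^2 ≥ 3/8.
At β = 2/3: β+…+β^2 = 1.1111 ≥ 0.3750.
So cooperation is sustainable.

No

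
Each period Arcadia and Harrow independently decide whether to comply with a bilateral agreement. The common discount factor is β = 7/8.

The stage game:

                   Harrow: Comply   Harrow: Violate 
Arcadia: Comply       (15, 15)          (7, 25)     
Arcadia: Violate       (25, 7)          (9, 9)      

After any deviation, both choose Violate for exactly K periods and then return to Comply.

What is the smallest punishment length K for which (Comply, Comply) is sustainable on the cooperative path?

3

IC: β(1−β^K)/(1−β) ≥ (25−15)/(15−9) = 5/3.
With β = 7/8: need 1 − β^K ≥ 5/3·(1−7/8)/(7/8), i.e. β^K ≤ 0.7619.
Since (7/8)^2 = 0.7656 and (7/8)^3 = 0.6699, the smallest such K is 3.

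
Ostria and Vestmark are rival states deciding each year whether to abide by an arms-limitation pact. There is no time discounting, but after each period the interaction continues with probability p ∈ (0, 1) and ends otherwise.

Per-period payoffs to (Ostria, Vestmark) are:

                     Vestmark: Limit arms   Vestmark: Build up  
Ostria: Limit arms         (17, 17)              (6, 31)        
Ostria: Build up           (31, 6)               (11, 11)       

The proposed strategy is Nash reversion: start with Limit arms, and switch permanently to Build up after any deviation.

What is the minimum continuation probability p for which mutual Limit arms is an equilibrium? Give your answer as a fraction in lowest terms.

Expected cooperation value is 17 + p·17 + p²·17 + … = 17/(1−p); deviation gives 31 + p·11/(1−p).
17 ≥ 31(1−p) + 11p ⇒ 20p ≥ 14 ⇒ p ≥ 14/20 = 7/10.

7/10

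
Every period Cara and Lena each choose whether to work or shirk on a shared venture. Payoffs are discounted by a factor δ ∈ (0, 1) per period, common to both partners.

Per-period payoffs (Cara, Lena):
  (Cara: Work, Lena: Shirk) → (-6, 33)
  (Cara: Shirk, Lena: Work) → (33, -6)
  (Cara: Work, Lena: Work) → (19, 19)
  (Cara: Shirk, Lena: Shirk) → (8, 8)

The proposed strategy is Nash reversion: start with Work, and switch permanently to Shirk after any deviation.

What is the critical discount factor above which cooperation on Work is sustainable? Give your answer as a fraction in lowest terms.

One-period gain from deviating is 33 − 19 = 14. The loss is 19 − 8 = 11 in every subsequent period, with present value 11·δ/(1−δ).
Deviation is unprofitable when 11·δ/(1−δ) ≥ 14, i.e. δ/(1−δ) ≥ 14/11.
Equivalently δ ≥ 14/(14+11) = 14/25.

14/25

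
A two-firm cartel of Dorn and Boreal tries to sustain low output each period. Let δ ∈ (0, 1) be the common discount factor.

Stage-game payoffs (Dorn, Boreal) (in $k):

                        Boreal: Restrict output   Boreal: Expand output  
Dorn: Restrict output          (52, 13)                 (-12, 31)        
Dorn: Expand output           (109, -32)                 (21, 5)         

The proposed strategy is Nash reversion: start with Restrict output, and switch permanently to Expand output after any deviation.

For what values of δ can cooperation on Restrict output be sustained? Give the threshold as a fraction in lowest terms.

9/13

Dorn: cooperation gives 52 each period; deviation gives 109 once then 21 forever.
  52/(1−δ) ≥ 109 + 21δ/(1−δ) ⇒ δ ≥ 57/88.
Boreal: cooperation gives 13 each period; deviation gives 31 once then 5 forever.
  δ ≥ 18/26 = 9/13.
Both must hold, so the binding constraint is Boreal's: δ ≥ 9/13.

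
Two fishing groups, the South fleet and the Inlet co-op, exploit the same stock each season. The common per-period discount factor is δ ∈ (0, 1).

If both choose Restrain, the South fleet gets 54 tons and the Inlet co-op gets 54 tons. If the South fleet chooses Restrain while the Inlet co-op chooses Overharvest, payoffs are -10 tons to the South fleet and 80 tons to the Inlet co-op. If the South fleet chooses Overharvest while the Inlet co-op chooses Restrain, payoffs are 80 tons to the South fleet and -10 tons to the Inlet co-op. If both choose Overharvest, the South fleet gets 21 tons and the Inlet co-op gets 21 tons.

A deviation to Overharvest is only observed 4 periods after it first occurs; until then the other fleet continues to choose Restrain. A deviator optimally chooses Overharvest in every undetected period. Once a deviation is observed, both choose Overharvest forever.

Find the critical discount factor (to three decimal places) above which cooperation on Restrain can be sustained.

Deviating for the 4 undetected periods gains 80−54 = 26 per period over cooperation, then loses 54−21 = 33 per period forever once punishment starts.
Gain: 26(1 + δ + … + δ^3); loss: 33·δ^4/(1−δ).
No profitable deviation ⇔ 26(1−δ^4) ≤ 33·δ^4, i.e. δ^4 ≥ 26/(26+33) = 26/59.
Hence δ ≥ (26/59)^(1/4) ≈ 0.815.

0.815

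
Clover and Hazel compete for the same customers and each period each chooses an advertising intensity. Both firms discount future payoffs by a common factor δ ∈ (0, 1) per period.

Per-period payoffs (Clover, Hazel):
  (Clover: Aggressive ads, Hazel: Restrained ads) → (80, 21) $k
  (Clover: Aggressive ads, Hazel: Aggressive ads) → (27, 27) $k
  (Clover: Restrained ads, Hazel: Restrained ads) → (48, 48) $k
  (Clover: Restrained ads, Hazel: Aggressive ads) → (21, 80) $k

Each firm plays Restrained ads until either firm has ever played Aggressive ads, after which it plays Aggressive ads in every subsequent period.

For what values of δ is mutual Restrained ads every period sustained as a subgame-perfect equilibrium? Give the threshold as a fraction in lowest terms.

48/(1−δ) ≥ 80 + 27δ/(1−δ)
48 ≥ 80 − 53δ
δ ≥ 32/53.

32/53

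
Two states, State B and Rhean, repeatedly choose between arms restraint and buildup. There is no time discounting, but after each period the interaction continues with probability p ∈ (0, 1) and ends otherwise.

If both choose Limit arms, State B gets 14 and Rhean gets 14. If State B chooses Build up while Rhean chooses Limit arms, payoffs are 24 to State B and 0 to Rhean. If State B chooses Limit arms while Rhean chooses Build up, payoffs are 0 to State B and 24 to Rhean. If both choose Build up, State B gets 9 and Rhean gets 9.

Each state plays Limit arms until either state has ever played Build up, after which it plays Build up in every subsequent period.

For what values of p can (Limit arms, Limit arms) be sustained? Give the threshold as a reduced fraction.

2/3

With no time discounting, the continuation probability p plays the role of the discount factor.
Grim-trigger IC: 14/(1−p) ≥ 24 + 9p/(1−p) ⇒ p ≥ (24−14)/(24−9) = 2/3.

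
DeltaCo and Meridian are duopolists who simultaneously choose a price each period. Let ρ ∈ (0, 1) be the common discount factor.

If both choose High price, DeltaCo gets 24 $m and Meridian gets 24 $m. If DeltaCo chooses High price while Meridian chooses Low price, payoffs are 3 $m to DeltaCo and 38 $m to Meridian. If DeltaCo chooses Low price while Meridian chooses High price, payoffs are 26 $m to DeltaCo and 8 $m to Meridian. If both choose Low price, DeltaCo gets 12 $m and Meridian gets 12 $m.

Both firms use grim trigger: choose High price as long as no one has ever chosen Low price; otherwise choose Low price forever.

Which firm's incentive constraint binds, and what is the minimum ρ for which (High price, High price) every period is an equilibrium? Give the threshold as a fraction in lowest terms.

For DeltaCo: deviation gain 26−24 = 2, per-period punishment loss 24−12 = 12. IC gives ρ ≥ 2/14 = 1/7.
For Meridian: gain 14, loss 12 per period, so ρ ≥ 14/26 = 7/13.
The tighter constraint is Meridian's, so cooperation needs ρ ≥ 7/13.

Meridian; ρ ≥ 7/13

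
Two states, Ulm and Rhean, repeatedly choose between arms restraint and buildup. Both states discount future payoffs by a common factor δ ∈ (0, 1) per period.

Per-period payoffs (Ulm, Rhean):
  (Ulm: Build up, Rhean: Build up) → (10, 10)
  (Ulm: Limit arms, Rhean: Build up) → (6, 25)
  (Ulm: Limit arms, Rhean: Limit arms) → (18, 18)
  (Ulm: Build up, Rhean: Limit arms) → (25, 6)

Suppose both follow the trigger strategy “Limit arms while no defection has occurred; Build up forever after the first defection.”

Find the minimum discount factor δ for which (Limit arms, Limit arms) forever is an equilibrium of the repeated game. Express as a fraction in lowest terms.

7/15

One-period gain from deviating is 25 − 18 = 7. The loss is 18 − 10 = 8 in every subsequent period, with present value 8·δ/(1−δ).
Deviation is unprofitable when 8·δ/(1−δ) ≥ 7, i.e. δ/(1−δ) ≥ 7/8.
Equivalently δ ≥ 7/(7+8) = 7/15.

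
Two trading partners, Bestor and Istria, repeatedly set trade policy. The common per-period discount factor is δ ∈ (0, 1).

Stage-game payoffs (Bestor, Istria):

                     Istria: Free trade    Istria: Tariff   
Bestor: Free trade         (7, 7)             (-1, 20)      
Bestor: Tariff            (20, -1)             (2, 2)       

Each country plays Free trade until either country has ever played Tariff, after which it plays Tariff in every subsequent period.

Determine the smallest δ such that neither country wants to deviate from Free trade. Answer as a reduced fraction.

13/18

Under grim trigger the critical discount factor is (T−C)/(T−P) with T = 20, C = 7, P = 2.
δ* = (20−7)/(20−2) = 13/18.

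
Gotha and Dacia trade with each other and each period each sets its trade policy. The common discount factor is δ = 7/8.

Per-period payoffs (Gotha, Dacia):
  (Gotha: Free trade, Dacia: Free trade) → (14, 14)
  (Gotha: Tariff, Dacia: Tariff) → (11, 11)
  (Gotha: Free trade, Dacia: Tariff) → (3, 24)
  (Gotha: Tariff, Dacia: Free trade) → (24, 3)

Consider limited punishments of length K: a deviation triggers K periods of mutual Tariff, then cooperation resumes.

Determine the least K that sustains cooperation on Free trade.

5

IC: δ(1−δ^K)/(1−δ) ≥ (24−14)/(14−11) = 10/3.
With δ = 7/8: need 1 − δ^K ≥ 10/3·(1−7/8)/(7/8), i.e. δ^K ≤ 0.5238.
Since (7/8)^4 = 0.5862 and (7/8)^5 = 0.5129, the smallest such K is 5.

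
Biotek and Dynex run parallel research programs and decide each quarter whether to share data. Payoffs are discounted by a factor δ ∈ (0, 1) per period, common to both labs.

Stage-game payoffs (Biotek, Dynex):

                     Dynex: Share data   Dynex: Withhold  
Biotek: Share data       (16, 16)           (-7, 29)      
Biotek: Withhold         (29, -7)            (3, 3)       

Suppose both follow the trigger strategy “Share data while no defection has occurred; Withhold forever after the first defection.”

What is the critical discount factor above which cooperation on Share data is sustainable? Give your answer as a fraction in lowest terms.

1/2

16/(1−δ) ≥ 29 + 3δ/(1−δ)
16 ≥ 29 − 26δ
δ ≥ 13/26 = 1/2.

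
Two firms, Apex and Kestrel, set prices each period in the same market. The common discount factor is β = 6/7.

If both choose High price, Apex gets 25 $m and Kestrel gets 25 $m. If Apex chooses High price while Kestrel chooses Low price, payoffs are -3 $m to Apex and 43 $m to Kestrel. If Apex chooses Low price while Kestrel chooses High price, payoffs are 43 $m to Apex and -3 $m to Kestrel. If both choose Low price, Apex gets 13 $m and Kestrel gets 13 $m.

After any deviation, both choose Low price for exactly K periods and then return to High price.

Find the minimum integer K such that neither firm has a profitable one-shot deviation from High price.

No profitable deviation requires (25−13)(β+…+β^K) ≥ 43−25, i.e. β+…+β^K ≥ 3/2 ≈ 1.5000.
With β = 6/7, the partial sums are K=1: 0.8571, K=2: 1.5918.
K = 2 is the first length at which the sum reaches 1.5000.

2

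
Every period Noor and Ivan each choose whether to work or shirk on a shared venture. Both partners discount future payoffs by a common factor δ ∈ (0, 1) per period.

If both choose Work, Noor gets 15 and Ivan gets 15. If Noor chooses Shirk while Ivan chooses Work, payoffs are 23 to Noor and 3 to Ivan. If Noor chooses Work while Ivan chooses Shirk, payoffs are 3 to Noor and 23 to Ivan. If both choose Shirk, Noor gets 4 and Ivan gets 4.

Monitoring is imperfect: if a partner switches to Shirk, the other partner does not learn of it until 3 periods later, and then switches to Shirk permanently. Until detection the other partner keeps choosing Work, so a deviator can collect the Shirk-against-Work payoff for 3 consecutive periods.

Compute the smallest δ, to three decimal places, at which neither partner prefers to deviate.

0.750

Deviating for the 3 undetected periods gains 23−15 = 8 per period over cooperation, then loses 15−4 = 11 per period forever once punishment starts.
Gain: 8(1 + δ + … + δ^2); loss: 11·δ^3/(1−δ).
No profitable deviation ⇔ 8(1−δ^3) ≤ 11·δ^3, i.e. δ^3 ≥ 8/(8+11) = 8/19.
Hence δ ≥ (8/19)^(1/3) ≈ 0.750.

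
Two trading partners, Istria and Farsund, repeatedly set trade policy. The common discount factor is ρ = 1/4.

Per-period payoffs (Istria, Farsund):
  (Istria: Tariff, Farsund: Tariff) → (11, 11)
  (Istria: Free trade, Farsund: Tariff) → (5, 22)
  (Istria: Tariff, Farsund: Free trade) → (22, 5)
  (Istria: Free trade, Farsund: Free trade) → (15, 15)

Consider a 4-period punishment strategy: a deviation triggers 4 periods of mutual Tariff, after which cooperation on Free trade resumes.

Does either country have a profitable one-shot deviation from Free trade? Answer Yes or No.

A one-shot deviation gives 22 now, then 11 for 4 periods, then back to 15.
Gain from deviating: (22−15) today; loss: (15−11) in each of the next 4 periods.
No-deviation condition: (15−11)(ρ+…+ρ^4) ≥ 22−15, i.e. ρ+…+ρ^4 ≥ 7/4.
At ρ = 1/4: ρ+…+ρ^4 = 0.3320 < 1.7500.
So cooperation is not sustainable.

Yes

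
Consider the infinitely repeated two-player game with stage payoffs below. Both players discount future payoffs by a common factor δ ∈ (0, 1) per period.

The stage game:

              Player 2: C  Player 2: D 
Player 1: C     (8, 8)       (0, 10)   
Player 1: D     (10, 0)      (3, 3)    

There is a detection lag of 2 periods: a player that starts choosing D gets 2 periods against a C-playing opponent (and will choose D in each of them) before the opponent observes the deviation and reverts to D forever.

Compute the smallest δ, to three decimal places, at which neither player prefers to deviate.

0.535

Deviating for the 2 undetected periods gains 10−8 = 2 per period over cooperation, then loses 8−3 = 5 per period forever once punishment starts.
Gain: 2(1 + δ + … + δ^1); loss: 5·δ^2/(1−δ).
No profitable deviation ⇔ 2(1−δ^2) ≤ 5·δ^2, i.e. δ^2 ≥ 2/(2+5) = 2/7.
Hence δ ≥ (2/7)^(1/2) ≈ 0.535.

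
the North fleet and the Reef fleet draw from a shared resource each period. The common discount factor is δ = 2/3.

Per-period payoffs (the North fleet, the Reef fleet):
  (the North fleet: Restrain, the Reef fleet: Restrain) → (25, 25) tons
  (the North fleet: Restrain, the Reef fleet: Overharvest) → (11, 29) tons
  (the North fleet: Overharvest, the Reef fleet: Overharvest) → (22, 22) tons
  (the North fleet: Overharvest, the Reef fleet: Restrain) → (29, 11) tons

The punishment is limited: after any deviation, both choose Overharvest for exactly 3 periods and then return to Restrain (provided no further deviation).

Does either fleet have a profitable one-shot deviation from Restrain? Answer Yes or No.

No

A one-shot deviation gives 29 now, then 22 for 3 periods, then back to 25.
Gain from deviating: (29−25) today; loss: (25−22) in each of the next 3 periods.
No-deviation condition: (25−22)(δ+…+δ^3) ≥ 29−25, i.e. δ+…+δ^3 ≥ 4/3.
At δ = 2/3: δ+…+δ^3 = 1.4074 ≥ 1.3333.
So cooperation is sustainable.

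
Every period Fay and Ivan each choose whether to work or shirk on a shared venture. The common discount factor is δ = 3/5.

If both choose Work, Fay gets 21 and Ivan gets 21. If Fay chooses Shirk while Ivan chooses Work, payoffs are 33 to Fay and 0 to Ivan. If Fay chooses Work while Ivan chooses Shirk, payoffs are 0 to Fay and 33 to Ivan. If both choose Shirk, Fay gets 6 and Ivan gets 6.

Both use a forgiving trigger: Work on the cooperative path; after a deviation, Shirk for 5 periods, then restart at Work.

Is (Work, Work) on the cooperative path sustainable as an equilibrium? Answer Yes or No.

IC: δ+…+δ^5 ≥ (33−21)/(21−6) = 4/5.
At δ = 3/5: partial sum = 1.3834 ≥ 0.8000. Cooperation sustainable.

Yes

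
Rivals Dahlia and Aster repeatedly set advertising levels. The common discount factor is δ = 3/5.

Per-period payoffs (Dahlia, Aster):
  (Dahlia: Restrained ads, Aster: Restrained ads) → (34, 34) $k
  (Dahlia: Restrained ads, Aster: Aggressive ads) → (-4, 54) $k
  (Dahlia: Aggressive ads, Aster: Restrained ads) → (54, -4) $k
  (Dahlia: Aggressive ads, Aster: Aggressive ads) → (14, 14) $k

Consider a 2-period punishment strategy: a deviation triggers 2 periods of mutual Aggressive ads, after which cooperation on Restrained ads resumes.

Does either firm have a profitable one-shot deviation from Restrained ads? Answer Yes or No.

Yes

Comparing payoff streams over the 3 periods until play realigns: cooperate → 34(1+δ+…+δ^2); deviate → 54 + 14(δ+…+δ^2).
Cooperation is sustained iff (34−14)(δ+…+δ^2) ≥ 54−34.
δ+…+δ^2 = 3/5·(1−(3/5)^2)/(1−3/5) = 0.9600, and (54−34)/(34−14) = 1.0000.
0.9600 < 1.0000, so cooperation is not sustainable.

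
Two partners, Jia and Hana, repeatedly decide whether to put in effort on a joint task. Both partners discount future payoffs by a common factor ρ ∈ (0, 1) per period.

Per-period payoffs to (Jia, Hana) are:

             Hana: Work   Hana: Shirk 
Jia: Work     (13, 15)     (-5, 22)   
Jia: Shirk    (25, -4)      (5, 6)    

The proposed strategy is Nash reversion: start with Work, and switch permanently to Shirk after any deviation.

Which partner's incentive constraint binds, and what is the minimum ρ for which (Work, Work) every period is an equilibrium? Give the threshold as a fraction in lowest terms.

Jia; ρ ≥ 3/5

Jia's threshold: (25−13)/(25−5) = 3/5.
Hana's threshold: (22−15)/(22−6) = 7/16.
3/5 > 7/16, so Jia binds and ρ* = 3/5.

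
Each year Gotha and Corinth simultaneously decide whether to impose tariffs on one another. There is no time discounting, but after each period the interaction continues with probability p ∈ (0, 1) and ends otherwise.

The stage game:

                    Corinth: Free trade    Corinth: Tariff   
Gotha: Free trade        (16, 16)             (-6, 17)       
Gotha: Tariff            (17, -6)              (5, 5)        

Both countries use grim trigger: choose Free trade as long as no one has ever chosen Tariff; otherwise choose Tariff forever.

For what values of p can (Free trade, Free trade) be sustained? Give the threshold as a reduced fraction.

With no time discounting, the continuation probability p plays the role of the discount factor.
Grim-trigger IC: 16/(1−p) ≥ 17 + 5p/(1−p) ⇒ p ≥ (17−16)/(17−5) = 1/12.

1/12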